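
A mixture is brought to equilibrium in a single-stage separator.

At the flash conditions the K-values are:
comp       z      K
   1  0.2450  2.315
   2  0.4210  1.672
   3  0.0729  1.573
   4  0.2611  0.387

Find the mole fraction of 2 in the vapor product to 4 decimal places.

Newton iteration, ψ⁰ = 0.5:
  ψ = 0.5000: g = 0.20781, g' = -0.4792 → ψ = 0.9337
  ψ = 0.9337: g = -0.02859, g' = -0.7038 → ψ = 0.8931
  ψ = 0.8931: g = -0.00106, g' = -0.6534 → ψ = 0.8914
Converged at ψ = 0.8914.
Compositions from xᵢ = zᵢ/(1+ψ(Kᵢ−1)), yᵢ = Kᵢxᵢ:
  1: x = 0.1128, y = 0.2611
  2: x = 0.2633, y = 0.4402
  3: x = 0.0483, y = 0.0759
  4: x = 0.5757, y = 0.2228

y_2 = 0.4402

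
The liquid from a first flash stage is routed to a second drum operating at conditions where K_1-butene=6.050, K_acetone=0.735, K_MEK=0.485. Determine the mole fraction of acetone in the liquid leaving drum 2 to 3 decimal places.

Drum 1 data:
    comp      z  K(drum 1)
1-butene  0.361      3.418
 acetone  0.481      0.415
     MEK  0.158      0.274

x_acetone (drum 2) = 0.670

Drum 1:
Rachford–Rice: g(ψ₁) = Σ zᵢ(Kᵢ−1)/(1+ψ₁(Kᵢ−1)) = 0.
Feasibility: ΣzᵢKᵢ = 1.477, Σzᵢ/Kᵢ = 1.841 — both > 1, two phases present.
Newton–Raphson from ψ₁ = 0.5:
  ψ₁ = 0.500: g = -0.1826, g' = -0.967 → ψ₁ = 0.311
  ψ₁ = 0.311: g = 0.0060, g' = -1.072 → ψ₁ = 0.317
Converged at ψ₁ = 0.317.
Drum-1 compositions:
  1-butene: x = 0.204, y = 0.699
  acetone: x = 0.590, y = 0.245
  MEK: x = 0.205, y = 0.056
Drum-2 feed = drum-1 liquid: z₂ = (0.2044, 0.5904, 0.2052).
Drum 2:
Let ψ₂ = V/F and solve Σ zᵢ(Kᵢ−1)/(1+ψ₂(Kᵢ−1)) = 0.
Check two-phase: ΣzᵢKᵢ = 1.770 > 1 and Σzᵢ/Kᵢ = 1.260 > 1, so g(0) = 0.770 > 0 and g(1) = -0.260 < 0.
Newton iteration, ψ₂⁰ = 0.5:
  ψ₂ = 0.500: g = -0.0298, g' = -0.573 → ψ₂ = 0.448
  ψ₂ = 0.448: g = 0.0015, g' = -0.635 → ψ₂ = 0.450
Converged at ψ₂ = 0.450.
  1-butene: x = 0.062, y = 0.378
  acetone: x = 0.670, y = 0.493
  MEK: x = 0.267, y = 0.130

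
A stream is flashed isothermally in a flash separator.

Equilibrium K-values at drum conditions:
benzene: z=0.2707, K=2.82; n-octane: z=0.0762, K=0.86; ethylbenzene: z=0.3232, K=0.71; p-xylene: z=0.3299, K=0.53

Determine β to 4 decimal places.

Rachford–Rice: g(β) = Σ zᵢ(Kᵢ−1)/(1+β(Kᵢ−1)) = 0.
Check two-phase: ΣzᵢKᵢ = 1.2332 > 1 and Σzᵢ/Kᵢ = 1.2623 > 1, so g(0) = 0.2332 > 0 and g(1) = -0.2623 < 0.
Newton–Raphson from β = 0.5:
  β = 0.5000: g = -0.06583, g' = -0.4092 → β = 0.3391
  β = 0.3391: g = 0.00504, g' = -0.4811 → β = 0.3496
  β = 0.3496: g = 0.00003, g' = -0.4746 → β = 0.3497
Converged at β = 0.3497.

β = 0.3497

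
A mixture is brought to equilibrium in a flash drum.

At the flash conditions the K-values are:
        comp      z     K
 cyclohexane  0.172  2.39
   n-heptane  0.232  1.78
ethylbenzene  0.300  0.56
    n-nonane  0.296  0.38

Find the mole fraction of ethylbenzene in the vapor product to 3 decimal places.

Let ψ = V/F and solve Σ zᵢ(Kᵢ−1)/(1+ψ(Kᵢ−1)) = 0.
Feasibility: ΣzᵢKᵢ = 1.105, Σzᵢ/Kᵢ = 1.517 — both > 1, two phases present.
Iterate (Newton) starting at ψ = 0.48:
  ψ = 0.480: g = -0.1536, g' = -0.518 → ψ = 0.184
  ψ = 0.184: g = -0.0020, g' = -0.533 → ψ = 0.180
Converged at ψ = 0.180.
Compositions from xᵢ = zᵢ/(1+ψ(Kᵢ−1)), yᵢ = Kᵢxᵢ:
  cyclohexane: x = 0.138, y = 0.329
  n-heptane: x = 0.203, y = 0.362
  ethylbenzene: x = 0.326, y = 0.182
  n-nonane: x = 0.333, y = 0.127

y_ethylbenzene = 0.182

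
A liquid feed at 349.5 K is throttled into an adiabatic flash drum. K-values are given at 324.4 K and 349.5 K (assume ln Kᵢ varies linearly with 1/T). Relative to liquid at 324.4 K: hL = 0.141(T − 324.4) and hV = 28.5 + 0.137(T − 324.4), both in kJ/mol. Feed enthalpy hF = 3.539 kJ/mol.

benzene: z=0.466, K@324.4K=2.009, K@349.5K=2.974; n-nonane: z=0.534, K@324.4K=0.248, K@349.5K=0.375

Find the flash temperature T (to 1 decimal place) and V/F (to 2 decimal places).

Adiabatic flash: solve Rachford–Rice at each trial T, then check hF = ψ·hV(T) + (1−ψ)·hL(T).
  T = 324.4 K: K = (2.009, 0.248), RR gives ψ = 0.090, H_out = 2.578 kJ/mol
  T = 349.5 K: K = (2.974, 0.375), RR gives ψ = 0.475, H_out = 17.031 kJ/mol
  T = 336.9 K: K = (2.460, 0.307), RR gives ψ = 0.307, H_out = 10.492 kJ/mol
  T = 330.6 K: K = (2.226, 0.276), RR gives ψ = 0.208, H_out = 6.803 kJ/mol
  T = 327.5 K: K = (2.116, 0.262), RR gives ψ = 0.153, H_out = 4.787 kJ/mol
  T = 325.9 K: K = (2.060, 0.255), RR gives ψ = 0.122, H_out = 3.674 kJ/mol
Linear interpolation between T = 324.4 (H_out = 2.578) and T = 325.9 (H_out = 3.674) on hF = 3.539 gives T ≈ 325.7 K, at which ψ = 0.12.

T = 325.7 K, V/F = 0.12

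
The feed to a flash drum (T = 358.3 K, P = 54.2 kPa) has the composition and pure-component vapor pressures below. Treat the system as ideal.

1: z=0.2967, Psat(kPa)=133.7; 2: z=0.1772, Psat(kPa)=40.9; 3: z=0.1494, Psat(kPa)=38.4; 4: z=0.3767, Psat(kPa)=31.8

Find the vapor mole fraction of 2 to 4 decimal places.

y_2 = 0.1472

Raoult's law: Kᵢ = Pᵢˢᵃᵗ/P = Pᵢˢᵃᵗ/54.2.
  K_1 = 133.7/54.2 = 2.466790, K_2 = 40.9/54.2 = 0.754613, K_3 = 38.4/54.2 = 0.708487, K_4 = 31.8/54.2 = 0.586716
Rachford–Rice: g(ψ) = Σ zᵢ(Kᵢ−1)/(1+ψ(Kᵢ−1)) = 0.
Feasibility: ΣzᵢKᵢ = 1.1925, Σzᵢ/Kᵢ = 1.2080 — both > 1, two phases present.
Newton–Raphson from ψ = 0.55:
  ψ = 0.5500: g = -0.06274, g' = -0.3356 → ψ = 0.3630
  ψ = 0.3630: g = 0.00437, g' = -0.3896 → ψ = 0.3743
Converged at ψ = 0.3743.
Compositions from xᵢ = zᵢ/(1+ψ(Kᵢ−1)), yᵢ = Kᵢxᵢ:
  1: x = 0.1915, y = 0.4725
  2: x = 0.1951, y = 0.1472
  3: x = 0.1677, y = 0.1188
  4: x = 0.4456, y = 0.2615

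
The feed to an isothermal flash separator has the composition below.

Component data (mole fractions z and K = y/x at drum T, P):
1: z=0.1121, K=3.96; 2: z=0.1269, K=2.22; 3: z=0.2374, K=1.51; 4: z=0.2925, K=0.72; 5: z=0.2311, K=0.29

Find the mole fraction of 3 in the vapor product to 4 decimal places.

Let ψ = V/F and solve Σ zᵢ(Kᵢ−1)/(1+ψ(Kᵢ−1)) = 0.
Check two-phase: ΣzᵢKᵢ = 1.3617 > 1 and Σzᵢ/Kᵢ = 1.4458 > 1, so g(0) = 0.3617 > 0 and g(1) = -0.4458 < 0.
Newton iteration, ψ⁰ = 0.45:
  ψ = 0.4500: g = 0.00588, g' = -0.5818 → ψ = 0.4601
Converged at ψ = 0.4601.
Compositions from xᵢ = zᵢ/(1+ψ(Kᵢ−1)), yᵢ = Kᵢxᵢ:
  1: x = 0.0475, y = 0.1879
  2: x = 0.0813, y = 0.1804
  3: x = 0.1923, y = 0.2903
  4: x = 0.3358, y = 0.2417
  5: x = 0.3432, y = 0.0995

y_3 = 0.2903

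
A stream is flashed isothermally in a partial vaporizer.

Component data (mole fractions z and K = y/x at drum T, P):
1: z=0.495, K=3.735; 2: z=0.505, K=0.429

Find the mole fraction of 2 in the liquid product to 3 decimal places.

x_2 = 0.827

Material balance + equilibrium reduce to Σ zᵢ(Kᵢ−1)/(1+ψ(Kᵢ−1)) = 0.
g(0) = ΣzᵢKᵢ − 1 = 1.065 and g(1) = 1 − Σzᵢ/Kᵢ = -0.310, so a root lies in (0, 1).
Newton–Raphson from ψ = 0.5:
  ψ = 0.500: g = 0.1683, g' = -0.983 → ψ = 0.671
  ψ = 0.671: g = 0.0099, g' = -0.893 → ψ = 0.682
Converged at ψ = 0.682.
Compositions from xᵢ = zᵢ/(1+ψ(Kᵢ−1)), yᵢ = Kᵢxᵢ:
  1: x = 0.173, y = 0.645
  2: x = 0.827, y = 0.355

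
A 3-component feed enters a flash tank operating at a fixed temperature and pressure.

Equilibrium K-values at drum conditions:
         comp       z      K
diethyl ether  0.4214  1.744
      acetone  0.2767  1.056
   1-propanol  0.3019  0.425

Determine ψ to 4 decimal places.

Rachford–Rice: g(ψ) = Σ zᵢ(Kᵢ−1)/(1+ψ(Kᵢ−1)) = 0.
Check two-phase: ΣzᵢKᵢ = 1.1554 > 1 and Σzᵢ/Kᵢ = 1.2140 > 1, so g(0) = 0.1554 > 0 and g(1) = -0.2140 < 0.
Iterate (Newton) starting at ψ = 0.4:
  ψ = 0.4000: g = 0.03133, g' = -0.3077 → ψ = 0.5018
  ψ = 0.5018: g = -0.00063, g' = -0.3217 → ψ = 0.4998
Converged at ψ = 0.4998.

ψ = 0.4998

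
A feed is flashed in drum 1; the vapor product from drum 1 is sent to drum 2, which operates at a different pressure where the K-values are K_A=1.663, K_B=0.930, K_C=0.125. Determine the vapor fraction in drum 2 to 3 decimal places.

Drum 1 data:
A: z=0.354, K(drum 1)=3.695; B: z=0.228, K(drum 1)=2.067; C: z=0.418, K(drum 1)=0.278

Drum 1:
Let ψ₁ = V/F and solve Σ zᵢ(Kᵢ−1)/(1+ψ₁(Kᵢ−1)) = 0.
Check two-phase: ΣzᵢKᵢ = 1.896 > 1 and Σzᵢ/Kᵢ = 1.710 > 1, so g(0) = 0.896 > 0 and g(1) = -0.710 < 0.
Iterate (Newton) starting at ψ₁ = 0.5:
  ψ₁ = 0.500: g = 0.0927, g' = -1.111 → ψ₁ = 0.584
  ψ₁ = 0.584: g = -0.0007, g' = -1.138 → ψ₁ = 0.583
Converged at ψ₁ = 0.583.
Drum-1 compositions:
  A: x = 0.138, y = 0.509
  B: x = 0.141, y = 0.291
  C: x = 0.722, y = 0.201
Drum-2 feed = drum-1 vapor: z₂ = (0.5088, 0.2906, 0.2006).
Drum 2:
Material balance + equilibrium reduce to Σ zᵢ(Kᵢ−1)/(1+ψ₂(Kᵢ−1)) = 0.
Feasibility: ΣzᵢKᵢ = 1.141, Σzᵢ/Kᵢ = 2.224 — both > 1, two phases present.
Newton–Raphson from ψ₂ = 0.5:
  ψ₂ = 0.500: g = -0.0798, g' = -0.613 → ψ₂ = 0.370
  ψ₂ = 0.370: g = -0.0095, g' = -0.481 → ψ₂ = 0.350
Converged at ψ₂ = 0.350.
  A: x = 0.413, y = 0.687
  B: x = 0.298, y = 0.277
  C: x = 0.289, y = 0.036

V/F (drum 2) = 0.350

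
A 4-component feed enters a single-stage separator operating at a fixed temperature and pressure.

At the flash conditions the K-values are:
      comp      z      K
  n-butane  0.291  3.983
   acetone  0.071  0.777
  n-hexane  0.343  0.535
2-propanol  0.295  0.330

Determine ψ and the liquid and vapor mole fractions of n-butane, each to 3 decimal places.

Material balance + equilibrium reduce to Σ zᵢ(Kᵢ−1)/(1+ψ(Kᵢ−1)) = 0.
g(0) = ΣzᵢKᵢ − 1 = 0.495 and g(1) = 1 − Σzᵢ/Kᵢ = -0.699, so a root lies in (0, 1).
Newton–Raphson from ψ = 0.69:
  ψ = 0.690: g = -0.3373, g' = -0.901 → ψ = 0.315
  ψ = 0.315: g = -0.0074, g' = -1.006 → ψ = 0.308
Converged at ψ = 0.308.
Compositions from xᵢ = zᵢ/(1+ψ(Kᵢ−1)), yᵢ = Kᵢxᵢ:
  n-butane: x = 0.152, y = 0.604
  acetone: x = 0.076, y = 0.059
  n-hexane: x = 0.400, y = 0.214
  2-propanol: x = 0.372, y = 0.123

ψ = 0.308, x_n-butane = 0.152, y_n-butane = 0.604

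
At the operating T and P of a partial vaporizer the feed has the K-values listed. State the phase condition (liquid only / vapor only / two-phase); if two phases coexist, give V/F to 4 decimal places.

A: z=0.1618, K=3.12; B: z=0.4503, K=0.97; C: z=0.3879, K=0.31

two-phase, V/F = 0.0752

ΣzᵢKᵢ = 1.0619; Σzᵢ/Kᵢ = 1.7674.
Both exceed 1, so a two-phase solution exists.
Material balance + equilibrium reduce to Σ zᵢ(Kᵢ−1)/(1+ψ(Kᵢ−1)) = 0.
Newton iteration, ψ⁰ = 0.56:
  ψ = 0.5600: g = -0.29311, g' = -0.6429 → ψ = 0.1041
  ψ = 0.1041: g = -0.02092, g' = -0.7028 → ψ = 0.0743
  ψ = 0.0743: g = 0.00065, g' = -0.7483 → ψ = 0.0752
Converged at ψ = 0.0752.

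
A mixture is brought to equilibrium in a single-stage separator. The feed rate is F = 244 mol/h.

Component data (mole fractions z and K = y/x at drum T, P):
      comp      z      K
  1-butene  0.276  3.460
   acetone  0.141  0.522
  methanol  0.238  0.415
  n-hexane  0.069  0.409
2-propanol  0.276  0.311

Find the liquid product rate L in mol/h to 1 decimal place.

Material balance + equilibrium reduce to Σ zᵢ(Kᵢ−1)/(1+ψ(Kᵢ−1)) = 0.
Feasibility: ΣzᵢKᵢ = 1.241, Σzᵢ/Kᵢ = 1.980 — both > 1, two phases present.
Newton iteration, ψ⁰ = 0.5:
  ψ = 0.500: g = -0.3289, g' = -0.908 → ψ = 0.138
  ψ = 0.138: g = 0.0291, g' = -1.254 → ψ = 0.161
  ψ = 0.161: g = 0.0008, g' = -1.189 → ψ = 0.162
Converged at ψ = 0.162.
Then V = ψ·F = 0.1616·244 = 39.4 mol/h and L = F − V = 204.6 mol/h.

L = 204.6 mol/h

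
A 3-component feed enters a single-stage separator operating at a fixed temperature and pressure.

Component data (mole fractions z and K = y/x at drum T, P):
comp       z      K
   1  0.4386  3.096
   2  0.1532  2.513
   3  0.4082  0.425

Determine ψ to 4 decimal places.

Rachford–Rice: g(ψ) = Σ zᵢ(Kᵢ−1)/(1+ψ(Kᵢ−1)) = 0.
g(0) = ΣzᵢKᵢ − 1 = 0.9164 and g(1) = 1 − Σzᵢ/Kᵢ = -0.1631, so a root lies in (0, 1).
Newton iteration, ψ⁰ = 0.5:
  ψ = 0.5000: g = 0.25142, g' = -0.8389 → ψ = 0.7997
  ψ = 0.7997: g = 0.01389, g' = -0.8034 → ψ = 0.8170
  ψ = 0.8170: g = -0.00007, g' = -0.8121 → ψ = 0.8169
Converged at ψ = 0.8169.

ψ = 0.8169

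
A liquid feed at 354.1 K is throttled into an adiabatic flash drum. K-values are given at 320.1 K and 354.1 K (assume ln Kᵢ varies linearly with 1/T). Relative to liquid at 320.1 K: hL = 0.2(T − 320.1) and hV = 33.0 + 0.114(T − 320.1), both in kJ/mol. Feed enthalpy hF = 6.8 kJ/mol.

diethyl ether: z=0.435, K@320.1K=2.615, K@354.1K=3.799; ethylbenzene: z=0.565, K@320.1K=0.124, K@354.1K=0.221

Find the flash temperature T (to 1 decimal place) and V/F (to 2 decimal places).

Adiabatic flash: solve Rachford–Rice at each trial T, then check hF = ψ·hV(T) + (1−ψ)·hL(T).
  T = 320.1 K: K = (2.615, 0.124), RR gives ψ = 0.147, H_out = 4.842 kJ/mol
  T = 354.1 K: K = (3.799, 0.221), RR gives ψ = 0.357, H_out = 17.524 kJ/mol
  T = 337.1 K: K = (3.182, 0.168), RR gives ψ = 0.264, H_out = 11.721 kJ/mol
  T = 328.6 K: K = (2.892, 0.145), RR gives ψ = 0.210, H_out = 8.478 kJ/mol
  T = 324.4 K: K = (2.753, 0.134), RR gives ψ = 0.180, H_out = 6.741 kJ/mol
  T = 326.5 K: K = (2.822, 0.140), RR gives ψ = 0.195, H_out = 7.623 kJ/mol
Linear interpolation between T = 324.4 (H_out = 6.741) and T = 326.5 (H_out = 7.623) on hF = 6.8 gives T ≈ 324.5 K, at which ψ = 0.18.

T = 324.5 K, V/F = 0.18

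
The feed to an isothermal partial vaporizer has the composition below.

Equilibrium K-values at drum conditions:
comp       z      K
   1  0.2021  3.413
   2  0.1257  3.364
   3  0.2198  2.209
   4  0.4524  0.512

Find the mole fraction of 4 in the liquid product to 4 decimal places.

Rachford–Rice: g(β) = Σ zᵢ(Kᵢ−1)/(1+β(Kᵢ−1)) = 0.
Feasibility: ΣzᵢKᵢ = 1.8298, Σzᵢ/Kᵢ = 1.0797 — both > 1, two phases present.
Newton–Raphson from β = 0.5:
  β = 0.5000: g = 0.23079, g' = -0.7025 → β = 0.8285
  β = 0.8285: g = 0.02518, g' = -0.5949 → β = 0.8708
  β = 0.8708: g = -0.00008, g' = -0.5995 → β = 0.8707
Converged at β = 0.8707.
Compositions from xᵢ = zᵢ/(1+β(Kᵢ−1)), yᵢ = Kᵢxᵢ:
  1: x = 0.0652, y = 0.2224
  2: x = 0.0411, y = 0.1383
  3: x = 0.1071, y = 0.2365
  4: x = 0.7866, y = 0.4028

x_4 = 0.7866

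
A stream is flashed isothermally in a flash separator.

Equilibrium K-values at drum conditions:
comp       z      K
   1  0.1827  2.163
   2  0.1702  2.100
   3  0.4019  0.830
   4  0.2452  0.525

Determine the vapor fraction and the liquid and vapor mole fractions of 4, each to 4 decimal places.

ψ = 0.5963, x_4 = 0.3421, y_4 = 0.1796

Material balance + equilibrium reduce to Σ zᵢ(Kᵢ−1)/(1+ψ(Kᵢ−1)) = 0.
Check two-phase: ΣzᵢKᵢ = 1.2149 > 1 and Σzᵢ/Kᵢ = 1.1168 > 1, so g(0) = 0.2149 > 0 and g(1) = -0.1168 < 0.
Newton–Raphson from ψ = 0.57:
  ψ = 0.5700: g = 0.00748, g' = -0.2854 → ψ = 0.5962
  ψ = 0.5962: g = 0.00003, g' = -0.2833 → ψ = 0.5963
Converged at ψ = 0.5963.
Compositions from xᵢ = zᵢ/(1+ψ(Kᵢ−1)), yᵢ = Kᵢxᵢ:
  1: x = 0.1079, y = 0.2334
  2: x = 0.1028, y = 0.2158
  3: x = 0.4472, y = 0.3712
  4: x = 0.3421, y = 0.1796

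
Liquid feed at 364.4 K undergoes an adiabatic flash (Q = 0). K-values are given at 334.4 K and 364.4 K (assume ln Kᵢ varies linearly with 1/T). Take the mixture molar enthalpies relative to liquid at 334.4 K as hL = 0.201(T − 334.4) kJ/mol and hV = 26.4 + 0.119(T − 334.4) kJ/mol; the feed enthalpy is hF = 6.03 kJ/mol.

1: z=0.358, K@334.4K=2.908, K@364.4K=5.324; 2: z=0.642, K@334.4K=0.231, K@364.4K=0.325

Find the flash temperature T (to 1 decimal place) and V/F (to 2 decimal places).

Adiabatic flash: solve Rachford–Rice at each trial T, then check hF = ψ·hV(T) + (1−ψ)·hL(T).
  T = 334.4 K: K = (2.908, 0.231), RR gives ψ = 0.129, H_out = 3.407 kJ/mol
  T = 364.4 K: K = (5.324, 0.325), RR gives ψ = 0.382, H_out = 15.173 kJ/mol
  T = 349.4 K: K = (3.986, 0.276), RR gives ψ = 0.279, H_out = 10.050 kJ/mol
  T = 341.9 K: K = (3.416, 0.253), RR gives ψ = 0.214, H_out = 7.014 kJ/mol
  T = 338.1 K: K = (3.151, 0.242), RR gives ψ = 0.174, H_out = 5.277 kJ/mol
  T = 340.0 K: K = (3.282, 0.247), RR gives ψ = 0.194, H_out = 6.166 kJ/mol
Linear interpolation between T = 338.1 (H_out = 5.277) and T = 340.0 (H_out = 6.166) on hF = 6.03 gives T ≈ 339.7 K, at which ψ = 0.19.

T = 339.7 K, V/F = 0.19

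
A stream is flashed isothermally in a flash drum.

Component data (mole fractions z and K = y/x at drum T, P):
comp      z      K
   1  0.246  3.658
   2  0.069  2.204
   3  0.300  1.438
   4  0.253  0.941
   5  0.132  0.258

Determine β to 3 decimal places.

β = 0.918

Let β = V/F and solve Σ zᵢ(Kᵢ−1)/(1+β(Kᵢ−1)) = 0.
g(0) = ΣzᵢKᵢ − 1 = 0.755 and g(1) = 1 − Σzᵢ/Kᵢ = -0.088, so a root lies in (0, 1).
Newton–Raphson from β = 0.5:
  β = 0.500: g = 0.2693, g' = -0.583 → β = 0.962
  β = 0.962: g = -0.0434, g' = -1.076 → β = 0.922
  β = 0.922: g = -0.0032, g' = -0.926 → β = 0.918
Converged at β = 0.918.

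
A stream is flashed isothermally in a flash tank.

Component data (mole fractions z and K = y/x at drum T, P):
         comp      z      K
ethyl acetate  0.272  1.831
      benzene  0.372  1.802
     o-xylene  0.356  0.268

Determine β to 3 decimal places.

Material balance + equilibrium reduce to Σ zᵢ(Kᵢ−1)/(1+β(Kᵢ−1)) = 0.
g(0) = ΣzᵢKᵢ − 1 = 0.264 and g(1) = 1 − Σzᵢ/Kᵢ = -0.683, so a root lies in (0, 1).
Newton iteration, β⁰ = 0.5:
  β = 0.500: g = -0.0384, g' = -0.690 → β = 0.444
  β = 0.444: g = -0.0012, g' = -0.649 → β = 0.443
Converged at β = 0.443.

β = 0.443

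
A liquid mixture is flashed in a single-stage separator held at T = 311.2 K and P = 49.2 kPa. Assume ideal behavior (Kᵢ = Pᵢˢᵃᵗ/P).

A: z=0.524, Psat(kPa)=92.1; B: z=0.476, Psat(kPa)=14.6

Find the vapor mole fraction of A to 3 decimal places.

Raoult's law: Kᵢ = Pᵢˢᵃᵗ/P = Pᵢˢᵃᵗ/49.2.
  K_A = 92.1/49.2 = 1.87195, K_B = 14.6/49.2 = 0.29675
Material balance + equilibrium reduce to Σ zᵢ(Kᵢ−1)/(1+β(Kᵢ−1)) = 0.
g(0) = ΣzᵢKᵢ − 1 = 0.122 and g(1) = 1 − Σzᵢ/Kᵢ = -0.884, so a root lies in (0, 1).
Binary case is linear: z₁(K₁−1)(1+β(K₂−1)) + z₂(K₂−1)(1+β(K₁−1)) = 0
⇒ β = [z₁(K₁−1)+z₂(K₂−1)] / [−(K₁−1)(K₂−1)] = 0.1222/0.6132 = 0.199
Compositions from xᵢ = zᵢ/(1+β(Kᵢ−1)), yᵢ = Kᵢxᵢ:
  A: x = 0.446, y = 0.836
  B: x = 0.554, y = 0.164

y_A = 0.836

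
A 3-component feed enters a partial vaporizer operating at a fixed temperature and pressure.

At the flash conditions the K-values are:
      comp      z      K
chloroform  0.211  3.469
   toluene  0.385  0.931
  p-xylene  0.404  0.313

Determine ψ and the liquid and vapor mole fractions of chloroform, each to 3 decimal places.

Let ψ = V/F and solve Σ zᵢ(Kᵢ−1)/(1+ψ(Kᵢ−1)) = 0.
Feasibility: ΣzᵢKᵢ = 1.217, Σzᵢ/Kᵢ = 1.765 — both > 1, two phases present.
Newton–Raphson from ψ = 0.69:
  ψ = 0.690: g = -0.3629, g' = -0.867 → ψ = 0.272
  ψ = 0.272: g = -0.0564, g' = -0.751 → ψ = 0.196
  ψ = 0.196: g = 0.0030, g' = -0.840 → ψ = 0.200
Converged at ψ = 0.200.
Compositions from xᵢ = zᵢ/(1+ψ(Kᵢ−1)), yᵢ = Kᵢxᵢ:
  chloroform: x = 0.141, y = 0.490
  toluene: x = 0.390, y = 0.363
  p-xylene: x = 0.468, y = 0.147

ψ = 0.200, x_chloroform = 0.141, y_chloroform = 0.490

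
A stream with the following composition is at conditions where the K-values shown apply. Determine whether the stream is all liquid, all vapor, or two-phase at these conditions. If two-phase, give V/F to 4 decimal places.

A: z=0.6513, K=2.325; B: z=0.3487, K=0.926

all vapor

ΣzᵢKᵢ = 1.8372; Σzᵢ/Kᵢ = 0.6567.
Since Σzᵢ/Kᵢ < 1 the mixture is above its dew point — single vapor phase.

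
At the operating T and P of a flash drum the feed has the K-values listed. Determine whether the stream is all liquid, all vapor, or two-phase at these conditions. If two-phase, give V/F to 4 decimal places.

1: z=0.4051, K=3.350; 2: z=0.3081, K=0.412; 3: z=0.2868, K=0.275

two-phase, V/F = 0.3641

ΣzᵢKᵢ = 1.5629; Σzᵢ/Kᵢ = 1.9116.
Both exceed 1, so a two-phase solution exists.
Iterate (Newton) starting at ψ = 0.5:
  ψ = 0.5000: g = -0.14507, g' = -1.0576 → ψ = 0.3628
  ψ = 0.3628: g = 0.00142, g' = -1.1015 → ψ = 0.3641
Converged at ψ = 0.3641.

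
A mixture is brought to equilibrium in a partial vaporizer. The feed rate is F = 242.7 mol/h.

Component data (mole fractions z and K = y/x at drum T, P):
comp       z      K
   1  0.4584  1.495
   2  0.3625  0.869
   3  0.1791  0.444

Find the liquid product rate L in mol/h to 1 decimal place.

Rachford–Rice: g(β) = Σ zᵢ(Kᵢ−1)/(1+β(Kᵢ−1)) = 0.
Feasibility: ΣzᵢKᵢ = 1.0798, Σzᵢ/Kᵢ = 1.1271 — both > 1, two phases present.
Newton–Raphson from β = 0.6:
  β = 0.6000: g = -0.02602, g' = -0.1988 → β = 0.4691
  β = 0.4691: g = -0.00116, g' = -0.1824 → β = 0.4627
Converged at β = 0.4627.
Then V = β·F = 0.4627·242.7 = 112.3 mol/h and L = F − V = 130.4 mol/h.

L = 130.4 mol/h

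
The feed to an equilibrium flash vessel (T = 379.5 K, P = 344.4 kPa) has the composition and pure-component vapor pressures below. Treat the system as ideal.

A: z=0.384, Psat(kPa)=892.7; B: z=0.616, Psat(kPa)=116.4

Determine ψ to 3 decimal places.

Raoult's law: Kᵢ = Pᵢˢᵃᵗ/P = Pᵢˢᵃᵗ/344.4.
  K_A = 892.7/344.4 = 2.59204, K_B = 116.4/344.4 = 0.33798
Iterate (Newton) starting at ψ = 0.37:
  ψ = 0.370: g = -0.1554, g' = -0.859 → ψ = 0.189
  ψ = 0.189: g = 0.0037, g' = -0.928 → ψ = 0.193
Converged at ψ = 0.193.

ψ = 0.193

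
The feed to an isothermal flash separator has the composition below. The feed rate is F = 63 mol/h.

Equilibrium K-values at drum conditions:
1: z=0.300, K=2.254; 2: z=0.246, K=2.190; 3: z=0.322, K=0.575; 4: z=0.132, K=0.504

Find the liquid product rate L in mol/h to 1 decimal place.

L = 9.4 mol/h

Material balance + equilibrium reduce to Σ zᵢ(Kᵢ−1)/(1+V/F(Kᵢ−1)) = 0.
Check two-phase: ΣzᵢKᵢ = 1.467 > 1 and Σzᵢ/Kᵢ = 1.067 > 1, so g(0) = 0.467 > 0 and g(1) = -0.067 < 0.
Newton iteration, V/F⁰ = 0.5:
  V/F = 0.500: g = 0.1539, g' = -0.466 → V/F = 0.830
  V/F = 0.830: g = 0.0089, g' = -0.434 → V/F = 0.850
Converged at V/F = 0.850.
Then V = V/F·F = 0.8504·63 = 53.6 mol/h and L = F − V = 9.4 mol/h.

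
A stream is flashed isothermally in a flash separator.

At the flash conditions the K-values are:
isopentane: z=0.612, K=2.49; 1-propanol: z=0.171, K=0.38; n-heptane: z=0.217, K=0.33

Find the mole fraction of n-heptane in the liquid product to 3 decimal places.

Rachford–Rice: g(V/F) = Σ zᵢ(Kᵢ−1)/(1+V/F(Kᵢ−1)) = 0.
Feasibility: ΣzᵢKᵢ = 1.660, Σzᵢ/Kᵢ = 1.353 — both > 1, two phases present.
Iterate (Newton) starting at V/F = 0.63:
  V/F = 0.630: g = 0.0448, g' = -0.830 → V/F = 0.684
  V/F = 0.684: g = -0.0008, g' = -0.863 → V/F = 0.683
Converged at V/F = 0.683.
Compositions from xᵢ = zᵢ/(1+V/F(Kᵢ−1)), yᵢ = Kᵢxᵢ:
  isopentane: x = 0.303, y = 0.755
  1-propanol: x = 0.297, y = 0.113
  n-heptane: x = 0.400, y = 0.132

x_n-heptane = 0.400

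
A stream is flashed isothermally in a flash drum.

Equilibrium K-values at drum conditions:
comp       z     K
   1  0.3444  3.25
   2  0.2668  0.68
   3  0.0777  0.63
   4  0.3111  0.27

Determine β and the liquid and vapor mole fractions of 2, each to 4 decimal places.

Iterate (Newton) starting at β = 0.53:
  β = 0.5300: g = -0.15556, g' = -0.8598 → β = 0.3491
  β = 0.3491: g = 0.00012, g' = -0.8942 → β = 0.3492
Converged at β = 0.3492.
Compositions from xᵢ = zᵢ/(1+β(Kᵢ−1)), yᵢ = Kᵢxᵢ:
  1: x = 0.1929, y = 0.6268
  2: x = 0.3004, y = 0.2042
  3: x = 0.0892, y = 0.0562
  4: x = 0.4175, y = 0.1127

β = 0.3492, x_2 = 0.3004, y_2 = 0.2042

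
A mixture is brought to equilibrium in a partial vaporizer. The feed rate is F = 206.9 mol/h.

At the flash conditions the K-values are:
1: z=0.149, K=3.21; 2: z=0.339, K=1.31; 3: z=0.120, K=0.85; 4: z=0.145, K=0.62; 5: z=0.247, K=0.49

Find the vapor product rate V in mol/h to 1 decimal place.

Material balance + equilibrium reduce to Σ zᵢ(Kᵢ−1)/(1+V/F(Kᵢ−1)) = 0.
g(0) = ΣzᵢKᵢ − 1 = 0.235 and g(1) = 1 − Σzᵢ/Kᵢ = -0.184, so a root lies in (0, 1).
Newton iteration, V/F⁰ = 0.62:
  V/F = 0.620: g = -0.0491, g' = -0.329 → V/F = 0.471
  V/F = 0.471: g = 0.0008, g' = -0.345 → V/F = 0.473
Converged at V/F = 0.473.
Then V = V/F·F = 0.4732·206.9 = 97.9 mol/h and L = F − V = 109.0 mol/h.

V = 97.9 mol/h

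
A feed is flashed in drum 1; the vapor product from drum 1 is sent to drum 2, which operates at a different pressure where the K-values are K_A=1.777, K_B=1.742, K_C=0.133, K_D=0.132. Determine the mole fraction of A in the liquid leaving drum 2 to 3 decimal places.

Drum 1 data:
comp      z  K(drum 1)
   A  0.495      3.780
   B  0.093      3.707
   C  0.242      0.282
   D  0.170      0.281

x_A (drum 2) = 0.445

Drum 1:
Rachford–Rice: g(ψ₁) = Σ zᵢ(Kᵢ−1)/(1+ψ₁(Kᵢ−1)) = 0.
g(0) = ΣzᵢKᵢ − 1 = 1.332 and g(1) = 1 − Σzᵢ/Kᵢ = -0.619, so a root lies in (0, 1).
Newton–Raphson from ψ₁ = 0.64:
  ψ₁ = 0.640: g = 0.0394, g' = -1.315 → ψ₁ = 0.670
Converged at ψ₁ = 0.670.
Drum-1 compositions:
  A: x = 0.173, y = 0.654
  B: x = 0.033, y = 0.123
  C: x = 0.466, y = 0.131
  D: x = 0.328, y = 0.092
Drum-2 feed = drum-1 vapor: z₂ = (0.6539, 0.1226, 0.1314, 0.0921).
Drum 2:
Newton iteration, ψ₂⁰ = 0.5:
  ψ₂ = 0.500: g = 0.0898, g' = -0.765 → ψ₂ = 0.617
  ψ₂ = 0.617: g = -0.0118, g' = -0.992 → ψ₂ = 0.605
Converged at ψ₂ = 0.605.
  A: x = 0.445, y = 0.790
  B: x = 0.085, y = 0.147
  C: x = 0.277, y = 0.037
  D: x = 0.194, y = 0.026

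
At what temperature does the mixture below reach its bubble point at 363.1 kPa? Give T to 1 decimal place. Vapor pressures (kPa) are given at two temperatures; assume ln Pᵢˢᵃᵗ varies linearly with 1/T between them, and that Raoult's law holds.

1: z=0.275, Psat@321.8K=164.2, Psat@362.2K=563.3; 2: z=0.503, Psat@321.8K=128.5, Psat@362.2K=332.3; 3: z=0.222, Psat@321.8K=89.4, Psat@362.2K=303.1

T = 359.4 K

Bubble-point temperature: ΣzᵢPᵢˢᵃᵗ(T) = P. Interpolate ln Pᵢˢᵃᵗ = aᵢ + bᵢ/T.
  T = 321.8 K: ΣzᵢPᵢˢᵃᵗ = 129.64 kPa
  T = 362.2 K: ΣzᵢPᵢˢᵃᵗ = 389.34 kPa
  T = 342.0 K: ΣzᵢPᵢˢᵃᵗ = 231.52 kPa
  T = 352.1 K: ΣzᵢPᵢˢᵃᵗ = 302.32 kPa
  T = 357.1 K: ΣzᵢPᵢˢᵃᵗ = 343.22 kPa
  T = 359.6 K: ΣzᵢPᵢˢᵃᵗ = 365.26 kPa
Interpolating between 357.1 K and 359.6 K gives T ≈ 359.4 K.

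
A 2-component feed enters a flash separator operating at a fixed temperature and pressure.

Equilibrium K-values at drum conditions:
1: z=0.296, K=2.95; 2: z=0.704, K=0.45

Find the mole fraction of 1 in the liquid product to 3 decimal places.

Rachford–Rice: g(β) = Σ zᵢ(Kᵢ−1)/(1+β(Kᵢ−1)) = 0.
Check two-phase: ΣzᵢKᵢ = 1.190 > 1 and Σzᵢ/Kᵢ = 1.665 > 1, so g(0) = 0.190 > 0 and g(1) = -0.665 < 0.
Iterate (Newton) starting at β = 0.37:
  β = 0.370: g = -0.1508, g' = -0.715 → β = 0.159
  β = 0.159: g = 0.0161, g' = -0.911 → β = 0.177
Converged at β = 0.177.
Compositions from xᵢ = zᵢ/(1+β(Kᵢ−1)), yᵢ = Kᵢxᵢ:
  1: x = 0.220, y = 0.649
  2: x = 0.780, y = 0.351

x_1 = 0.220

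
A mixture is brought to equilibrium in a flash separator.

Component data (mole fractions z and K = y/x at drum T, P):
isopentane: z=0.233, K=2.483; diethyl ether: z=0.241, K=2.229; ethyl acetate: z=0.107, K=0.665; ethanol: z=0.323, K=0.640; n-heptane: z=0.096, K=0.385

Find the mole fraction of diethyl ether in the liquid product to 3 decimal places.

Rachford–Rice: g(V/F) = Σ zᵢ(Kᵢ−1)/(1+V/F(Kᵢ−1)) = 0.
Feasibility: ΣzᵢKᵢ = 1.431, Σzᵢ/Kᵢ = 1.117 — both > 1, two phases present.
Iterate (Newton) starting at V/F = 0.54:
  V/F = 0.540: g = 0.0934, g' = -0.453 → V/F = 0.746
  V/F = 0.746: g = 0.0027, g' = -0.438 → V/F = 0.752
Converged at V/F = 0.752.
Compositions from xᵢ = zᵢ/(1+V/F(Kᵢ−1)), yᵢ = Kᵢxᵢ:
  isopentane: x = 0.110, y = 0.273
  diethyl ether: x = 0.125, y = 0.279
  ethyl acetate: x = 0.143, y = 0.095
  ethanol: x = 0.443, y = 0.283
  n-heptane: x = 0.179, y = 0.069

x_diethyl ether = 0.125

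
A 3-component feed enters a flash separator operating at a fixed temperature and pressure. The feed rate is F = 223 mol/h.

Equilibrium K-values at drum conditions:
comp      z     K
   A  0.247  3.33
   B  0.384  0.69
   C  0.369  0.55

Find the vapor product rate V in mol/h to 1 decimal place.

V = 72.7 mol/h

Material balance + equilibrium reduce to Σ zᵢ(Kᵢ−1)/(1+V/F(Kᵢ−1)) = 0.
Feasibility: ΣzᵢKᵢ = 1.290, Σzᵢ/Kᵢ = 1.302 — both > 1, two phases present.
Newton iteration, V/F⁰ = 0.5:
  V/F = 0.500: g = -0.0893, g' = -0.462 → V/F = 0.307
  V/F = 0.307: g = 0.0114, g' = -0.602 → V/F = 0.326
Converged at V/F = 0.326.
Then V = V/F·F = 0.3261·223 = 72.7 mol/h and L = F − V = 150.3 mol/h.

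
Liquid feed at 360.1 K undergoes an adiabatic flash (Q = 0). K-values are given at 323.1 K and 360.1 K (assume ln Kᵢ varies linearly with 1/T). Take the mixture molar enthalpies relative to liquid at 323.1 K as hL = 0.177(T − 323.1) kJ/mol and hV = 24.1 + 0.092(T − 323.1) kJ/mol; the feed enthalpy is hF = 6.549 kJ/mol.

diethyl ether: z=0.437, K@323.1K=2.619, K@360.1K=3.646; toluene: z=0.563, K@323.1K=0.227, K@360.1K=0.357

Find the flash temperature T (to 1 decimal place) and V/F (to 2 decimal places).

T = 326.9 K, V/F = 0.25

Adiabatic flash: solve Rachford–Rice at each trial T, then check hF = ψ·hV(T) + (1−ψ)·hL(T).
  T = 323.1 K: K = (2.619, 0.227), RR gives ψ = 0.218, H_out = 5.244 kJ/mol
  T = 360.1 K: K = (3.646, 0.357), RR gives ψ = 0.467, H_out = 16.332 kJ/mol
  T = 341.6 K: K = (3.118, 0.288), RR gives ψ = 0.348, H_out = 11.116 kJ/mol
  T = 332.4 K: K = (2.866, 0.257), RR gives ψ = 0.286, H_out = 8.319 kJ/mol
  T = 327.8 K: K = (2.743, 0.242), RR gives ψ = 0.253, H_out = 6.836 kJ/mol
  T = 325.5 K: K = (2.682, 0.234), RR gives ψ = 0.236, H_out = 6.067 kJ/mol
Linear interpolation between T = 325.5 (H_out = 6.067) and T = 327.8 (H_out = 6.836) on hF = 6.549 gives T ≈ 326.9 K, at which ψ = 0.25.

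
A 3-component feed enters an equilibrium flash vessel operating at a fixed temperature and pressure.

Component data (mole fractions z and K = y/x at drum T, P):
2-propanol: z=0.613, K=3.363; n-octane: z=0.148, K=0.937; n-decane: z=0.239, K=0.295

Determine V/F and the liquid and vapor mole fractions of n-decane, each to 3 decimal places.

Newton–Raphson from V/F = 0.64:
  V/F = 0.640: g = 0.2598, g' = -0.937 → V/F = 0.917
  V/F = 0.917: g = -0.0294, g' = -1.293 → V/F = 0.894
Converged at V/F = 0.894.
Compositions from xᵢ = zᵢ/(1+V/F(Kᵢ−1)), yᵢ = Kᵢxᵢ:
  2-propanol: x = 0.197, y = 0.662
  n-octane: x = 0.157, y = 0.147
  n-decane: x = 0.646, y = 0.191

V/F = 0.894, x_n-decane = 0.646, y_n-decane = 0.191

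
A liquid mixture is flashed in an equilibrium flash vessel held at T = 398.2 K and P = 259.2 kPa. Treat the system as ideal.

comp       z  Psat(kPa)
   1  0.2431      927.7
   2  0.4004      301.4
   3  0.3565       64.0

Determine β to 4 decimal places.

Raoult's law: Kᵢ = Pᵢˢᵃᵗ/P = Pᵢˢᵃᵗ/259.2.
  K_1 = 927.7/259.2 = 3.579090, K_2 = 301.4/259.2 = 1.162809, K_3 = 64.0/259.2 = 0.246914
Material balance + equilibrium reduce to Σ zᵢ(Kᵢ−1)/(1+β(Kᵢ−1)) = 0.
Feasibility: ΣzᵢKᵢ = 1.4237, Σzᵢ/Kᵢ = 1.8561 — both > 1, two phases present.
Newton iteration, β⁰ = 0.33:
  β = 0.3300: g = 0.04331, g' = -0.8395 → β = 0.3816
  β = 0.3816: g = 0.00063, g' = -0.8183 → β = 0.3824
Converged at β = 0.3824.

β = 0.3824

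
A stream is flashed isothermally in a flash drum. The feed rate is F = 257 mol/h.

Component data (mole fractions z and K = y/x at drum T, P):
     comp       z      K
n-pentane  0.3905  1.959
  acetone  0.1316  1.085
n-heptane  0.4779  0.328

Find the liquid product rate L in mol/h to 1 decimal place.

Let ψ = V/F and solve Σ zᵢ(Kᵢ−1)/(1+ψ(Kᵢ−1)) = 0.
Check two-phase: ΣzᵢKᵢ = 1.0645 > 1 and Σzᵢ/Kᵢ = 1.7776 > 1, so g(0) = 0.0645 > 0 and g(1) = -0.7776 < 0.
Iterate (Newton) starting at ψ = 0.5:
  ψ = 0.5000: g = -0.21981, g' = -0.6544 → ψ = 0.1641
  ψ = 0.1641: g = -0.02636, g' = -0.5417 → ψ = 0.1154
  ψ = 0.1154: g = 0.00008, g' = -0.5457 → ψ = 0.1156
Converged at ψ = 0.1156.
Then V = ψ·F = 0.1156·257 = 29.7 mol/h and L = F − V = 227.3 mol/h.

L = 227.3 mol/h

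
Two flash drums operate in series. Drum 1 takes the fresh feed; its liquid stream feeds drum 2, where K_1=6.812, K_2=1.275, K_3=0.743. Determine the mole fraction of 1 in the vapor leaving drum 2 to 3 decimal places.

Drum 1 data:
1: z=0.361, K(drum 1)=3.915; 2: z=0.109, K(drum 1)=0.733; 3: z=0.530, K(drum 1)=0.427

Drum 1:
Material balance + equilibrium reduce to Σ zᵢ(Kᵢ−1)/(1+ψ₁(Kᵢ−1)) = 0.
Check two-phase: ΣzᵢKᵢ = 1.720 > 1 and Σzᵢ/Kᵢ = 1.482 > 1, so g(0) = 0.720 > 0 and g(1) = -0.482 < 0.
Newton iteration, ψ₁⁰ = 0.5:
  ψ₁ = 0.500: g = -0.0310, g' = -0.860 → ψ₁ = 0.464
Converged at ψ₁ = 0.464.
Drum-1 compositions:
  1: x = 0.153, y = 0.600
  2: x = 0.124, y = 0.091
  3: x = 0.722, y = 0.308
Drum-2 feed = drum-1 liquid: z₂ = (0.1534, 0.1244, 0.7222).
Drum 2:
Rachford–Rice: g(ψ₂) = Σ zᵢ(Kᵢ−1)/(1+ψ₂(Kᵢ−1)) = 0.
Check two-phase: ΣzᵢKᵢ = 1.740 > 1 and Σzᵢ/Kᵢ = 1.092 > 1, so g(0) = 0.740 > 0 and g(1) = -0.092 < 0.
Iterate (Newton) starting at ψ₂ = 0.42:
  ψ₂ = 0.420: g = 0.0816, g' = -0.505 → ψ₂ = 0.582
  ψ₂ = 0.582: g = 0.0147, g' = -0.343 → ψ₂ = 0.625
  ψ₂ = 0.625: g = 0.0006, g' = -0.316 → ψ₂ = 0.627
Converged at ψ₂ = 0.627.
  1: x = 0.033, y = 0.225
  2: x = 0.106, y = 0.135
  3: x = 0.861, y = 0.640

y_1 (drum 2) = 0.225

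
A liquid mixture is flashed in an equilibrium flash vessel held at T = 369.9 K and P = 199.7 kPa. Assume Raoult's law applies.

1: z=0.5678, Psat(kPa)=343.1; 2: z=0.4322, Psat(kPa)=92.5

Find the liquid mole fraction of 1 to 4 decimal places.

x_1 = 0.4278

Raoult's law: Kᵢ = Pᵢˢᵃᵗ/P = Pᵢˢᵃᵗ/199.7.
  K_1 = 343.1/199.7 = 1.718077, K_2 = 92.5/199.7 = 0.463195
Material balance + equilibrium reduce to Σ zᵢ(Kᵢ−1)/(1+V/F(Kᵢ−1)) = 0.
g(0) = ΣzᵢKᵢ − 1 = 0.1757 and g(1) = 1 − Σzᵢ/Kᵢ = -0.2636, so a root lies in (0, 1).
Binary case is linear: z₁(K₁−1)(1+V/F(K₂−1)) + z₂(K₂−1)(1+V/F(K₁−1)) = 0
⇒ V/F = [z₁(K₁−1)+z₂(K₂−1)] / [−(K₁−1)(K₂−1)] = 0.17572/0.38547 = 0.4559
Compositions from xᵢ = zᵢ/(1+V/F(Kᵢ−1)), yᵢ = Kᵢxᵢ:
  1: x = 0.4278, y = 0.7349
  2: x = 0.5722, y = 0.2651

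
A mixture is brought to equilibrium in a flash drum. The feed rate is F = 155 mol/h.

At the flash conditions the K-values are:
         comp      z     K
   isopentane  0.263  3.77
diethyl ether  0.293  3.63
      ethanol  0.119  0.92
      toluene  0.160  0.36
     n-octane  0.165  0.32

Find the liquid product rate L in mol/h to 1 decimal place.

L = 29.7 mol/h

Material balance + equilibrium reduce to Σ zᵢ(Kᵢ−1)/(1+β(Kᵢ−1)) = 0.
g(0) = ΣzᵢKᵢ − 1 = 1.275 and g(1) = 1 − Σzᵢ/Kᵢ = -0.240, so a root lies in (0, 1).
Newton–Raphson from β = 0.5:
  β = 0.500: g = 0.3078, g' = -1.051 → β = 0.793
  β = 0.793: g = 0.0161, g' = -1.041 → β = 0.808
Converged at β = 0.808.
Then V = β·F = 0.8083·155 = 125.3 mol/h and L = F − V = 29.7 mol/h.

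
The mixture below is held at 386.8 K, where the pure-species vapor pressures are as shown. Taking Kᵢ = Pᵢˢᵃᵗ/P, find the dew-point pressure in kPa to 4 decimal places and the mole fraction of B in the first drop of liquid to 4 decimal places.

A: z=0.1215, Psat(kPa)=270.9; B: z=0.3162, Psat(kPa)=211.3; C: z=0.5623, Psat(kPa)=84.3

At the dew point ψ → 1, so Σzᵢ/Kᵢ = 1 with Kᵢ = Pᵢˢᵃᵗ/P ⇒ 1/P = Σzᵢ/Pᵢˢᵃᵗ.
1/P = 0.1215/270.9 + 0.3162/211.3 + 0.5623/84.3 = 0.0086152 ⇒ P = 116.0742 kPa
xᵢ = zᵢP/Pᵢˢᵃᵗ ⇒ x_B = 0.3162·116.0742/211.3 = 0.1737

Pdew = 116.0742 kPa, x_B = 0.1737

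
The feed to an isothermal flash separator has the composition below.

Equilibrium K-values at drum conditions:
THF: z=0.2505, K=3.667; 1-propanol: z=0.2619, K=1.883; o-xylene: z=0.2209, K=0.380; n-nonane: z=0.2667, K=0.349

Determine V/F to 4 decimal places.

Newton–Raphson from V/F = 0.59:
  V/F = 0.5900: g = -0.08620, g' = -0.8664 → V/F = 0.4905
  V/F = 0.4905: g = -0.00107, g' = -0.8532 → V/F = 0.4892
Converged at V/F = 0.4892.

V/F = 0.4892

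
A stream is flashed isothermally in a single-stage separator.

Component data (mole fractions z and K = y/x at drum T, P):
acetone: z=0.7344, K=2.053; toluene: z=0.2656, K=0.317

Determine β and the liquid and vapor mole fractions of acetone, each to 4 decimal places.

β = 0.8230, x_acetone = 0.3934, y_acetone = 0.8077

Let β = V/F and solve Σ zᵢ(Kᵢ−1)/(1+β(Kᵢ−1)) = 0.
g(0) = ΣzᵢKᵢ − 1 = 0.5919 and g(1) = 1 − Σzᵢ/Kᵢ = -0.1956, so a root lies in (0, 1).
Iterate (Newton) starting at β = 0.5:
  β = 0.5000: g = 0.23112, g' = -0.6352 → β = 0.8639
  β = 0.8639: g = -0.03751, g' = -0.9604 → β = 0.8248
  β = 0.8248: g = -0.00157, g' = -0.8830 → β = 0.8230
Converged at β = 0.8230.
Compositions from xᵢ = zᵢ/(1+β(Kᵢ−1)), yᵢ = Kᵢxᵢ:
  acetone: x = 0.3934, y = 0.8077
  toluene: x = 0.6066, y = 0.1923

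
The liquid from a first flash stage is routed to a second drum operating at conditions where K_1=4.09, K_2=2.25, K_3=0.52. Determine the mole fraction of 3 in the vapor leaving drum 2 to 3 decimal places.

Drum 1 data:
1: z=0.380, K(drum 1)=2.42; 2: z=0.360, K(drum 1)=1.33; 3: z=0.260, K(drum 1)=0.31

Drum 1:
Let ψ₁ = V/F and solve Σ zᵢ(Kᵢ−1)/(1+ψ₁(Kᵢ−1)) = 0.
Feasibility: ΣzᵢKᵢ = 1.479, Σzᵢ/Kᵢ = 1.266 — both > 1, two phases present.
Iterate (Newton) starting at ψ₁ = 0.42:
  ψ₁ = 0.420: g = 0.1897, g' = -0.576 → ψ₁ = 0.749
  ψ₁ = 0.749: g = -0.0147, g' = -0.736 → ψ₁ = 0.729
Converged at ψ₁ = 0.729.
Drum-1 compositions:
  1: x = 0.187, y = 0.452
  2: x = 0.290, y = 0.386
  3: x = 0.523, y = 0.162
Drum-2 feed = drum-1 liquid: z₂ = (0.1867, 0.2902, 0.5231).
Drum 2:
Let ψ₂ = V/F and solve Σ zᵢ(Kᵢ−1)/(1+ψ₂(Kᵢ−1)) = 0.
Feasibility: ΣzᵢKᵢ = 1.689, Σzᵢ/Kᵢ = 1.181 — both > 1, two phases present.
Newton–Raphson from ψ₂ = 0.5:
  ψ₂ = 0.500: g = 0.1196, g' = -0.656 → ψ₂ = 0.682
  ψ₂ = 0.682: g = 0.0080, g' = -0.583 → ψ₂ = 0.696
Converged at ψ₂ = 0.696.
  1: x = 0.059, y = 0.242
  2: x = 0.155, y = 0.349
  3: x = 0.786, y = 0.408

y_3 (drum 2) = 0.408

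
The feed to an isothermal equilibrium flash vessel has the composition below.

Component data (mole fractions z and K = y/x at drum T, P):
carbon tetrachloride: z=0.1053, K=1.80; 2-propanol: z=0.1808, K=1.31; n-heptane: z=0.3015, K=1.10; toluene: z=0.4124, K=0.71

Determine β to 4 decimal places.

β = 0.4748

Newton iteration, β⁰ = 0.5:
  β = 0.5000: g = -0.00247, g' = -0.0976 → β = 0.4747
  β = 0.4747: g = 0.00000, g' = -0.0980 → β = 0.4748
Converged at β = 0.4748.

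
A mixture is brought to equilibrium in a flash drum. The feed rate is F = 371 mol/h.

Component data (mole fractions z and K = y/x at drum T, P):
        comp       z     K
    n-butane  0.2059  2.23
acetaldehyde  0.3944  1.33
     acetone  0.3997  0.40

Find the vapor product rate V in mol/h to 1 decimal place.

Rachford–Rice: g(ψ) = Σ zᵢ(Kᵢ−1)/(1+ψ(Kᵢ−1)) = 0.
Check two-phase: ΣzᵢKᵢ = 1.1436 > 1 and Σzᵢ/Kᵢ = 1.3881 > 1, so g(0) = 0.1436 > 0 and g(1) = -0.3881 < 0.
Newton–Raphson from ψ = 0.5:
  ψ = 0.5000: g = -0.07407, g' = -0.4447 → ψ = 0.3335
  ψ = 0.3335: g = -0.00296, g' = -0.4164 → ψ = 0.3264
Converged at ψ = 0.3264.
Then V = ψ·F = 0.3264·371 = 121.1 mol/h and L = F − V = 249.9 mol/h.

V = 121.1 mol/h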